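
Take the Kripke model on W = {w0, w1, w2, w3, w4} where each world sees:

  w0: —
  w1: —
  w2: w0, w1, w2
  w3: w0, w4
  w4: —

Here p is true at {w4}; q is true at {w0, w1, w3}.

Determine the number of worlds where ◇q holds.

2

w0: no successors, so ◇q fails. ✗
w1: no successors, so ◇q fails. ✗
w2: successors {w0, w1, w2}; q there: w0:T, w1:T, w2:F. ✓
w3: successors {w0, w4}; q there: w0:T, w4:F. ✓
w4: no successors, so ◇q fails. ✗
Satisfying worlds: {w2, w3}.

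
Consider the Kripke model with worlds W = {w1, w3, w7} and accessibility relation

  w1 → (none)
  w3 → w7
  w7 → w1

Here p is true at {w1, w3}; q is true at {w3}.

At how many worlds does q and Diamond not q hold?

w1: q is F, Diamond not q is F. ✗
w3: q is T, Diamond not q is T. ✓
w7: q is F, Diamond not q is T. ✗
Satisfying worlds: {w3}.

1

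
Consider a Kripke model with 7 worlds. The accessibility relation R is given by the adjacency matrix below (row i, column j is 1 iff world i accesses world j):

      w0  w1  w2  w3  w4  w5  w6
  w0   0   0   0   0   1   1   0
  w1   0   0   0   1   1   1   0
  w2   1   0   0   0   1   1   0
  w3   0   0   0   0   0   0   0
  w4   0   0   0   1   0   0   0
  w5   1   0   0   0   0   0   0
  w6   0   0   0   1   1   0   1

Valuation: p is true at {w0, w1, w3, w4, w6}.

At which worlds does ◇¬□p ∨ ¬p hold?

{w2, w5}

w0: ◇¬□p is F, ¬p is F. ✗
w1: ◇¬□p is F, ¬p is F. ✗
w2: ◇¬□p is T, ¬p is T. ✓
w3: ◇¬□p is F, ¬p is F. ✗
w4: ◇¬□p is F, ¬p is F. ✗
w5: ◇¬□p is T, ¬p is T. ✓
w6: ◇¬□p is F, ¬p is F. ✗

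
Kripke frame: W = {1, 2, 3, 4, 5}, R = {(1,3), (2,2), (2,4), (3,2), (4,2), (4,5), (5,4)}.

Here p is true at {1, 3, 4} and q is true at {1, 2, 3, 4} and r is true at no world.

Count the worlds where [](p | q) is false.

1

1: successors {3}; p | q there: 3:T. ✓
2: successors {2, 4}; p | q there: 2:T, 4:T. ✓
3: successors {2}; p | q there: 2:T. ✓
4: successors {2, 5}; p | q there: 2:T, 5:F. ✗
5: successors {4}; p | q there: 4:T. ✓
Satisfying worlds: {1, 2, 3, 5}.
So [](p | q) fails at the other 1 world.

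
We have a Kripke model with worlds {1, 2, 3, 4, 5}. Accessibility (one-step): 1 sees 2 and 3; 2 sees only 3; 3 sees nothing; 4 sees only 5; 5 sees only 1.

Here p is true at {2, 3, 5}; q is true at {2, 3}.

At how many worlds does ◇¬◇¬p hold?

3

1: successors {2, 3}; ¬◇¬p there: 2:T, 3:T. ✓
2: successors {3}; ¬◇¬p there: 3:T. ✓
3: no successors, so ◇¬◇¬p fails. ✗
4: successors {5}; ¬◇¬p there: 5:F. ✗
5: successors {1}; ¬◇¬p there: 1:T. ✓
Satisfying worlds: {1, 2, 5}.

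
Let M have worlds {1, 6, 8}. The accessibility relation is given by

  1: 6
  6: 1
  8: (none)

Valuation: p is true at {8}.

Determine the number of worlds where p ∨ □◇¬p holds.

3

1: p is F, □◇¬p is T. ✓
6: p is F, □◇¬p is T. ✓
8: p is T, □◇¬p is T. ✓
Satisfying worlds: {1, 6, 8}.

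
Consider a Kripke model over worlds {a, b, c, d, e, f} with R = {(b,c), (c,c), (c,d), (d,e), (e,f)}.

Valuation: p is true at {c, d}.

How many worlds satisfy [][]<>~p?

a: no successors, so [][]<>~p holds vacuously. ✓
b: successors {c}; []<>~p there: c:F. ✗
c: successors {c, d}; []<>~p there: c:F, d:T. ✗
d: successors {e}; []<>~p there: e:F. ✗
e: successors {f}; []<>~p there: f:T. ✓
f: no successors, so [][]<>~p holds vacuously. ✓
Satisfying worlds: {a, e, f}.

3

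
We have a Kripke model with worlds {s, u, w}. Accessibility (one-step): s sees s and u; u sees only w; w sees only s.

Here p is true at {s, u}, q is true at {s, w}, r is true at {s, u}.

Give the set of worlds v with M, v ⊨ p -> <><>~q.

s: p is T, <><>~q is T. ✓
u: p is T, <><>~q is F. ✗
w: p is F, <><>~q is T. ✓

{s, w}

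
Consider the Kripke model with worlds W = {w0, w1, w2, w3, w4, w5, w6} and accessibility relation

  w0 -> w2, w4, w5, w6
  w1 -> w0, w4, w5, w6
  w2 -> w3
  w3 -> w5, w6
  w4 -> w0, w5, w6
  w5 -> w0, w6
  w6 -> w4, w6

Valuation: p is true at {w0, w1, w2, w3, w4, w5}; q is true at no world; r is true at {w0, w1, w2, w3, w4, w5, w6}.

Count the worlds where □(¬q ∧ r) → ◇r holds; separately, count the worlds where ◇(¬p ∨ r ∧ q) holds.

For □(¬q ∧ r) → ◇r:
w0: □(¬q ∧ r) is T, ◇r is T. ✓
w1: □(¬q ∧ r) is T, ◇r is T. ✓
w2: □(¬q ∧ r) is T, ◇r is T. ✓
w3: □(¬q ∧ r) is T, ◇r is T. ✓
w4: □(¬q ∧ r) is T, ◇r is T. ✓
w5: □(¬q ∧ r) is T, ◇r is T. ✓
w6: □(¬q ∧ r) is T, ◇r is T. ✓
— 7 worlds.
For ◇(¬p ∨ r ∧ q):
w0: successors {w2, w4, w5, w6}; ¬p ∨ r ∧ q there: w2:F, w4:F, w5:F, w6:T. ✓
w1: successors {w0, w4, w5, w6}; ¬p ∨ r ∧ q there: w0:F, w4:F, w5:F, w6:T. ✓
w2: successors {w3}; ¬p ∨ r ∧ q there: w3:F. ✗
w3: successors {w5, w6}; ¬p ∨ r ∧ q there: w5:F, w6:T. ✓
w4: successors {w0, w5, w6}; ¬p ∨ r ∧ q there: w0:F, w5:F, w6:T. ✓
w5: successors {w0, w6}; ¬p ∨ r ∧ q there: w0:F, w6:T. ✓
w6: successors {w4, w6}; ¬p ∨ r ∧ q there: w4:F, w6:T. ✓
— 6 worlds.

7 and 6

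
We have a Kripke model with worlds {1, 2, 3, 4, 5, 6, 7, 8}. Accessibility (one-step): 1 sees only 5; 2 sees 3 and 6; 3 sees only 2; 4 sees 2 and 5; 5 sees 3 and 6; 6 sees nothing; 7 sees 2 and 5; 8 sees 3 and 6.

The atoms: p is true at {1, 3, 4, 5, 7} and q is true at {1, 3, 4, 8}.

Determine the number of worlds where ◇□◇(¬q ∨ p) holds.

3

1: successors {5}; □◇(¬q ∨ p) there: 5:F. ✗
2: successors {3, 6}; □◇(¬q ∨ p) there: 3:T, 6:T. ✓
3: successors {2}; □◇(¬q ∨ p) there: 2:F. ✗
4: successors {2, 5}; □◇(¬q ∨ p) there: 2:F, 5:F. ✗
5: successors {3, 6}; □◇(¬q ∨ p) there: 3:T, 6:T. ✓
6: no successors, so ◇□◇(¬q ∨ p) fails. ✗
7: successors {2, 5}; □◇(¬q ∨ p) there: 2:F, 5:F. ✗
8: successors {3, 6}; □◇(¬q ∨ p) there: 3:T, 6:T. ✓
Satisfying worlds: {2, 5, 8}.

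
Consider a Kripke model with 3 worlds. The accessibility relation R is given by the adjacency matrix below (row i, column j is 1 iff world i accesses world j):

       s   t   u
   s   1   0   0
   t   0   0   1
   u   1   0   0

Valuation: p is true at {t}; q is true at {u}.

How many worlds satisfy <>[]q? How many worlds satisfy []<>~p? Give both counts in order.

0 and 3

For <>[]q:
s: successors {s}; []q there: s:F. ✗
t: successors {u}; []q there: u:F. ✗
u: successors {s}; []q there: s:F. ✗
— 0 worlds.
For []<>~p:
s: successors {s}; <>~p there: s:T. ✓
t: successors {u}; <>~p there: u:T. ✓
u: successors {s}; <>~p there: s:T. ✓
— 3 worlds.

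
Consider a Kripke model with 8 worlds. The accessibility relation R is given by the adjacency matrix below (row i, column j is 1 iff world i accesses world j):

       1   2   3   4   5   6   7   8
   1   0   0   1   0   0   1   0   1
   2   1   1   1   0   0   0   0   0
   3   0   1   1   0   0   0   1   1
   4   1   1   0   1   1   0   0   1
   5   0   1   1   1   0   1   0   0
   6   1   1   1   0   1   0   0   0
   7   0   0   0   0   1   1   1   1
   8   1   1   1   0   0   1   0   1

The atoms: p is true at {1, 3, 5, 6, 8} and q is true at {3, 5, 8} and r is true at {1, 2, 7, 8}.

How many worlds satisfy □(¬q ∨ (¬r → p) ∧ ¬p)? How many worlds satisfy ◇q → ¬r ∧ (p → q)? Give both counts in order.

For □(¬q ∨ (¬r → p) ∧ ¬p):
1: successors {3, 6, 8}; ¬q ∨ (¬r → p) ∧ ¬p there: 3:F, 6:T, 8:F. ✗
2: successors {1, 2, 3}; ¬q ∨ (¬r → p) ∧ ¬p there: 1:T, 2:T, 3:F. ✗
3: successors {2, 3, 7, 8}; ¬q ∨ (¬r → p) ∧ ¬p there: 2:T, 3:F, 7:T, 8:F. ✗
4: successors {1, 2, 4, 5, 8}; ¬q ∨ (¬r → p) ∧ ¬p there: 1:T, 2:T, 4:T, 5:F, 8:F. ✗
5: successors {2, 3, 4, 6}; ¬q ∨ (¬r → p) ∧ ¬p there: 2:T, 3:F, 4:T, 6:T. ✗
6: successors {1, 2, 3, 5}; ¬q ∨ (¬r → p) ∧ ¬p there: 1:T, 2:T, 3:F, 5:F. ✗
7: successors {5, 6, 7, 8}; ¬q ∨ (¬r → p) ∧ ¬p there: 5:F, 6:T, 7:T, 8:F. ✗
8: successors {1, 2, 3, 6, 8}; ¬q ∨ (¬r → p) ∧ ¬p there: 1:T, 2:T, 3:F, 6:T, 8:F. ✗
— 0 worlds.
For ◇q → ¬r ∧ (p → q):
1: ◇q is T, ¬r ∧ (p → q) is F. ✗
2: ◇q is T, ¬r ∧ (p → q) is F. ✗
3: ◇q is T, ¬r ∧ (p → q) is T. ✓
4: ◇q is T, ¬r ∧ (p → q) is T. ✓
5: ◇q is T, ¬r ∧ (p → q) is T. ✓
6: ◇q is T, ¬r ∧ (p → q) is F. ✗
7: ◇q is T, ¬r ∧ (p → q) is F. ✗
8: ◇q is T, ¬r ∧ (p → q) is F. ✗
— 3 worlds.

0 and 3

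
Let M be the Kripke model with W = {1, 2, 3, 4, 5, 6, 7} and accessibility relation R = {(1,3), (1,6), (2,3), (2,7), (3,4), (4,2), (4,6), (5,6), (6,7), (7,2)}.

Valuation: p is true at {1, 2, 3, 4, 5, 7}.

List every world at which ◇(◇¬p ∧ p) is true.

1: successors {3, 6}; ◇¬p ∧ p there: 3:F, 6:F. ✗
2: successors {3, 7}; ◇¬p ∧ p there: 3:F, 7:F. ✗
3: successors {4}; ◇¬p ∧ p there: 4:T. ✓
4: successors {2, 6}; ◇¬p ∧ p there: 2:F, 6:F. ✗
5: successors {6}; ◇¬p ∧ p there: 6:F. ✗
6: successors {7}; ◇¬p ∧ p there: 7:F. ✗
7: successors {2}; ◇¬p ∧ p there: 2:F. ✗

{3}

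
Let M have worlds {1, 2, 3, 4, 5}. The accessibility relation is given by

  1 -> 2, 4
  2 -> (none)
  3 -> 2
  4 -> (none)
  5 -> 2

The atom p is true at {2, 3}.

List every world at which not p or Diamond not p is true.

1: not p is T, Diamond not p is T. ✓
2: not p is F, Diamond not p is F. ✗
3: not p is F, Diamond not p is F. ✗
4: not p is T, Diamond not p is F. ✓
5: not p is T, Diamond not p is F. ✓

{1, 4, 5}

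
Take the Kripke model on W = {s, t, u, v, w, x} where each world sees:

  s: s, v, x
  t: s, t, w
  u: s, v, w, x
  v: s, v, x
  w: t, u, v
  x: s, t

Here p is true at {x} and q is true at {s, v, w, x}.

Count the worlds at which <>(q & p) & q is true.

2

s: <>(q & p) is T, q is T. ✓
t: <>(q & p) is F, q is F. ✗
u: <>(q & p) is T, q is F. ✗
v: <>(q & p) is T, q is T. ✓
w: <>(q & p) is F, q is T. ✗
x: <>(q & p) is F, q is T. ✗
Satisfying worlds: {s, v}.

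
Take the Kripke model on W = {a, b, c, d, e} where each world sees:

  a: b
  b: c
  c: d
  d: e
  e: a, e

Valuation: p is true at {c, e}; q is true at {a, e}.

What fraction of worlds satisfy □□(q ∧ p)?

a: successors {b}; □(q ∧ p) there: b:F. ✗
b: successors {c}; □(q ∧ p) there: c:F. ✗
c: successors {d}; □(q ∧ p) there: d:T. ✓
d: successors {e}; □(q ∧ p) there: e:F. ✗
e: successors {a, e}; □(q ∧ p) there: a:F, e:F. ✗
That's 1 of 5 worlds, so 1/5.

1/5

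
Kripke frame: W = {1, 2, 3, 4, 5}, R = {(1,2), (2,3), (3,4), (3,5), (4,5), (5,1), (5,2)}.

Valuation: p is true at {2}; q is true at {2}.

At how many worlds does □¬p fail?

2

1: successors {2}; ¬p there: 2:F. ✗
2: successors {3}; ¬p there: 3:T. ✓
3: successors {4, 5}; ¬p there: 4:T, 5:T. ✓
4: successors {5}; ¬p there: 5:T. ✓
5: successors {1, 2}; ¬p there: 1:T, 2:F. ✗
Satisfying worlds: {2, 3, 4}.
So □¬p fails at the other 2 worlds.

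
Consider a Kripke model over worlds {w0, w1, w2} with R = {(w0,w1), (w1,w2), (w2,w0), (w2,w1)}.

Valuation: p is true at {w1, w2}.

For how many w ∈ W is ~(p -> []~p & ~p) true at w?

2

w0: p -> []~p & ~p is T. ✗
w1: p -> []~p & ~p is F. ✓
w2: p -> []~p & ~p is F. ✓
Satisfying worlds: {w1, w2}.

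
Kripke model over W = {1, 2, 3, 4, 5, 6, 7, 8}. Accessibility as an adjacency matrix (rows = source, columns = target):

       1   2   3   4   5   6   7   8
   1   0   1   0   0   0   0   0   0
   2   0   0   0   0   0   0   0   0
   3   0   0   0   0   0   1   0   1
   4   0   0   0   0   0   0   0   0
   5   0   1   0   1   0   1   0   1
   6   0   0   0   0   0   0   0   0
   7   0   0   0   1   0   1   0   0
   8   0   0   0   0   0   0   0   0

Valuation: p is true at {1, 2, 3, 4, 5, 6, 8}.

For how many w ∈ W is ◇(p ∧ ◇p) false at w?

1: successors {2}; p ∧ ◇p there: 2:F. ✗
2: no successors, so ◇(p ∧ ◇p) fails. ✗
3: successors {6, 8}; p ∧ ◇p there: 6:F, 8:F. ✗
4: no successors, so ◇(p ∧ ◇p) fails. ✗
5: successors {2, 4, 6, 8}; p ∧ ◇p there: 2:F, 4:F, 6:F, 8:F. ✗
6: no successors, so ◇(p ∧ ◇p) fails. ✗
7: successors {4, 6}; p ∧ ◇p there: 4:F, 6:F. ✗
8: no successors, so ◇(p ∧ ◇p) fails. ✗
Satisfying worlds: ∅.
So ◇(p ∧ ◇p) fails at the other 8 worlds.

8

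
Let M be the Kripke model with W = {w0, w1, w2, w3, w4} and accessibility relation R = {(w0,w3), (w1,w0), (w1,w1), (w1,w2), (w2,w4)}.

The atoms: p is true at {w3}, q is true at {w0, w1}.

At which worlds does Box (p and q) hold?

{w3, w4}

w0: successors {w3}; p and q there: w3:F. ✗
w1: successors {w0, w1, w2}; p and q there: w0:F, w1:F, w2:F. ✗
w2: successors {w4}; p and q there: w4:F. ✗
w3: no successors, so Box (p and q) holds vacuously. ✓
w4: no successors, so Box (p and q) holds vacuously. ✓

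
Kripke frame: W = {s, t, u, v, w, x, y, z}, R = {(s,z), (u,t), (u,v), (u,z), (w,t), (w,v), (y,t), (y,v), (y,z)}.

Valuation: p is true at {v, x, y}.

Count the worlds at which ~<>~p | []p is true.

s: ~<>~p is F, []p is F. ✗
t: ~<>~p is T, []p is T. ✓
u: ~<>~p is F, []p is F. ✗
v: ~<>~p is T, []p is T. ✓
w: ~<>~p is F, []p is F. ✗
x: ~<>~p is T, []p is T. ✓
y: ~<>~p is F, []p is F. ✗
z: ~<>~p is T, []p is T. ✓
Satisfying worlds: {t, v, x, z}.

4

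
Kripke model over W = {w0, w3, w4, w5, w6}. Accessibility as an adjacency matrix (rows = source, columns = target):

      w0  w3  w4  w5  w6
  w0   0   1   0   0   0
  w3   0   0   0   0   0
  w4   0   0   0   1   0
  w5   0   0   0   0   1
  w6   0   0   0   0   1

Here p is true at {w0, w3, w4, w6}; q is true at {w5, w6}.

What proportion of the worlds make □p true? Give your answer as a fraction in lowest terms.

w0: successors {w3}; p there: w3:T. ✓
w3: no successors, so □p holds vacuously. ✓
w4: successors {w5}; p there: w5:F. ✗
w5: successors {w6}; p there: w6:T. ✓
w6: successors {w6}; p there: w6:T. ✓
That's 4 of 5 worlds, so 4/5.

4/5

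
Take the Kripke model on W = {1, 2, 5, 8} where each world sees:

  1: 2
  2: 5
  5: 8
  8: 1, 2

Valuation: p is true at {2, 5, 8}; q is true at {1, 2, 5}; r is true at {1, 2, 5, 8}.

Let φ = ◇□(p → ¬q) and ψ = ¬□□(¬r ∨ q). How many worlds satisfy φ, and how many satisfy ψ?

1 and 1

For ◇□(p → ¬q):
1: successors {2}; □(p → ¬q) there: 2:F. ✗
2: successors {5}; □(p → ¬q) there: 5:T. ✓
5: successors {8}; □(p → ¬q) there: 8:F. ✗
8: successors {1, 2}; □(p → ¬q) there: 1:F, 2:F. ✗
— 1 world.
For ¬□□(¬r ∨ q):
1: □□(¬r ∨ q) is T. ✗
2: □□(¬r ∨ q) is F. ✓
5: □□(¬r ∨ q) is T. ✗
8: □□(¬r ∨ q) is T. ✗
— 1 world.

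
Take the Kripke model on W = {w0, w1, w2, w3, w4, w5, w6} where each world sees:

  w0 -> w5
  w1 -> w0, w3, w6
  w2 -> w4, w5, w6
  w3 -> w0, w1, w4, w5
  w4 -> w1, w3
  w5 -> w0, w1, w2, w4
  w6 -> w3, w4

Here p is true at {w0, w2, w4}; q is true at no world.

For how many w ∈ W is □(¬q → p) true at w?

0

w0: successors {w5}; ¬q → p there: w5:F. ✗
w1: successors {w0, w3, w6}; ¬q → p there: w0:T, w3:F, w6:F. ✗
w2: successors {w4, w5, w6}; ¬q → p there: w4:T, w5:F, w6:F. ✗
w3: successors {w0, w1, w4, w5}; ¬q → p there: w0:T, w1:F, w4:T, w5:F. ✗
w4: successors {w1, w3}; ¬q → p there: w1:F, w3:F. ✗
w5: successors {w0, w1, w2, w4}; ¬q → p there: w0:T, w1:F, w2:T, w4:T. ✗
w6: successors {w3, w4}; ¬q → p there: w3:F, w4:T. ✗
Satisfying worlds: ∅.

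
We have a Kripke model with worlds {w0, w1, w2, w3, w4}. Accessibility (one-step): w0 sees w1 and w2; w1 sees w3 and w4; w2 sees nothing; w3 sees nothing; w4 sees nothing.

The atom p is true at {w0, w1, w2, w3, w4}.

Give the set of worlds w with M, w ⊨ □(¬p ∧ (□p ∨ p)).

w0: successors {w1, w2}; ¬p ∧ (□p ∨ p) there: w1:F, w2:F. ✗
w1: successors {w3, w4}; ¬p ∧ (□p ∨ p) there: w3:F, w4:F. ✗
w2: no successors, so □(¬p ∧ (□p ∨ p)) holds vacuously. ✓
w3: no successors, so □(¬p ∧ (□p ∨ p)) holds vacuously. ✓
w4: no successors, so □(¬p ∧ (□p ∨ p)) holds vacuously. ✓

{w2, w3, w4}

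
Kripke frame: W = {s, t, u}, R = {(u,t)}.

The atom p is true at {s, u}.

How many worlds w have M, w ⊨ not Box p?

1

s: Box p is T. ✗
t: Box p is T. ✗
u: Box p is F. ✓
Satisfying worlds: {u}.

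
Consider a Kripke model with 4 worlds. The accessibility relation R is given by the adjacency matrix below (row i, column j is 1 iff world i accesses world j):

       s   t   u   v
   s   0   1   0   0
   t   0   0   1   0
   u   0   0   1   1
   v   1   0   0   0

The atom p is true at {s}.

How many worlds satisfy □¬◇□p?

2

s: successors {t}; ¬◇□p there: t:T. ✓
t: successors {u}; ¬◇□p there: u:F. ✗
u: successors {u, v}; ¬◇□p there: u:F, v:T. ✗
v: successors {s}; ¬◇□p there: s:T. ✓
Satisfying worlds: {s, v}.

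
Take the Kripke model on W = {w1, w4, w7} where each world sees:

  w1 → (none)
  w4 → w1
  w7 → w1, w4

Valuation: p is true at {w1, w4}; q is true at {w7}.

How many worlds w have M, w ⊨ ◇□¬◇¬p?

w1: no successors, so ◇□¬◇¬p fails. ✗
w4: successors {w1}; □¬◇¬p there: w1:T. ✓
w7: successors {w1, w4}; □¬◇¬p there: w1:T, w4:T. ✓
Satisfying worlds: {w4, w7}.

2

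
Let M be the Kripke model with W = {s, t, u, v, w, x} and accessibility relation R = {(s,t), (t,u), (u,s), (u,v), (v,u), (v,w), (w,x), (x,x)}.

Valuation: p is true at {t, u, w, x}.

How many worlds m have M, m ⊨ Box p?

s: successors {t}; p there: t:T. ✓
t: successors {u}; p there: u:T. ✓
u: successors {s, v}; p there: s:F, v:F. ✗
v: successors {u, w}; p there: u:T, w:T. ✓
w: successors {x}; p there: x:T. ✓
x: successors {x}; p there: x:T. ✓
Satisfying worlds: {s, t, v, w, x}.

5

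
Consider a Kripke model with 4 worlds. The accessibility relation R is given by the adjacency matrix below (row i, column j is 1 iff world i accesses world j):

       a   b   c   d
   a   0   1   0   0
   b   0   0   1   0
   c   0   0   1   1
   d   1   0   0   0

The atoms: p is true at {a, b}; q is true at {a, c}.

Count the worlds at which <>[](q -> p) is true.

a: successors {b}; [](q -> p) there: b:F. ✗
b: successors {c}; [](q -> p) there: c:F. ✗
c: successors {c, d}; [](q -> p) there: c:F, d:T. ✓
d: successors {a}; [](q -> p) there: a:T. ✓
Satisfying worlds: {c, d}.

2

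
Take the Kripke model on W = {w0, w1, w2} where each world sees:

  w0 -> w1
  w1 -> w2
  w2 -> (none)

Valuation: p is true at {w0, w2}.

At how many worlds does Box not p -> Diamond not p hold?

2

w0: Box not p is T, Diamond not p is T. ✓
w1: Box not p is F, Diamond not p is F. ✓
w2: Box not p is T, Diamond not p is F. ✗
Satisfying worlds: {w0, w1}.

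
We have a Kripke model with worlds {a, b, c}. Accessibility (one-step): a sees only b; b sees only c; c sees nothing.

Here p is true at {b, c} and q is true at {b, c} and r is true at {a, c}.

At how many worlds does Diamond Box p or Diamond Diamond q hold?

a: Diamond Box p is T, Diamond Diamond q is T. ✓
b: Diamond Box p is T, Diamond Diamond q is F. ✓
c: Diamond Box p is F, Diamond Diamond q is F. ✗
Satisfying worlds: {a, b}.

2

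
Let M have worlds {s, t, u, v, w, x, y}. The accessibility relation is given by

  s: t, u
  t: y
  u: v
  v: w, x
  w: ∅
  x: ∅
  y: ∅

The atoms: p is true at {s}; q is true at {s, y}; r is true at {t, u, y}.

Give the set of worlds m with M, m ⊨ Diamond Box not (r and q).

{s, t, u, v}

s: successors {t, u}; Box not (r and q) there: t:F, u:T. ✓
t: successors {y}; Box not (r and q) there: y:T. ✓
u: successors {v}; Box not (r and q) there: v:T. ✓
v: successors {w, x}; Box not (r and q) there: w:T, x:T. ✓
w: no successors, so Diamond Box not (r and q) fails. ✗
x: no successors, so Diamond Box not (r and q) fails. ✗
y: no successors, so Diamond Box not (r and q) fails. ✗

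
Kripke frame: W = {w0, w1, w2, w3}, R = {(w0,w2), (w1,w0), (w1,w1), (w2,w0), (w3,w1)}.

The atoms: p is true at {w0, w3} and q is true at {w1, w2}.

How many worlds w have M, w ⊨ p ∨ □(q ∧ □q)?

w0: p is T, □(q ∧ □q) is F. ✓
w1: p is F, □(q ∧ □q) is F. ✗
w2: p is F, □(q ∧ □q) is F. ✗
w3: p is T, □(q ∧ □q) is F. ✓
Satisfying worlds: {w0, w3}.

2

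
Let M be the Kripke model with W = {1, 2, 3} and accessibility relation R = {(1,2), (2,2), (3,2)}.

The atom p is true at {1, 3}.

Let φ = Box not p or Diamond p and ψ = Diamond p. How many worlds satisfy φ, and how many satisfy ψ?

3 and 0

For Box not p or Diamond p:
1: Box not p is T, Diamond p is F. ✓
2: Box not p is T, Diamond p is F. ✓
3: Box not p is T, Diamond p is F. ✓
— 3 worlds.
For Diamond p:
1: successors {2}; p there: 2:F. ✗
2: successors {2}; p there: 2:F. ✗
3: successors {2}; p there: 2:F. ✗
— 0 worlds.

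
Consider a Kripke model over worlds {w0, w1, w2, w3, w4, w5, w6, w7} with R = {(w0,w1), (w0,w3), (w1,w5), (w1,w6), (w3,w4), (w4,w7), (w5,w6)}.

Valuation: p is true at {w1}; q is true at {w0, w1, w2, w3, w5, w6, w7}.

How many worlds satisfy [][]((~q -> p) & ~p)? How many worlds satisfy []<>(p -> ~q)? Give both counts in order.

For [][]((~q -> p) & ~p):
w0: successors {w1, w3}; []((~q -> p) & ~p) there: w1:T, w3:F. ✗
w1: successors {w5, w6}; []((~q -> p) & ~p) there: w5:T, w6:T. ✓
w2: no successors, so [][]((~q -> p) & ~p) holds vacuously. ✓
w3: successors {w4}; []((~q -> p) & ~p) there: w4:T. ✓
w4: successors {w7}; []((~q -> p) & ~p) there: w7:T. ✓
w5: successors {w6}; []((~q -> p) & ~p) there: w6:T. ✓
w6: no successors, so [][]((~q -> p) & ~p) holds vacuously. ✓
w7: no successors, so [][]((~q -> p) & ~p) holds vacuously. ✓
— 7 worlds.
For []<>(p -> ~q):
w0: successors {w1, w3}; <>(p -> ~q) there: w1:T, w3:T. ✓
w1: successors {w5, w6}; <>(p -> ~q) there: w5:T, w6:F. ✗
w2: no successors, so []<>(p -> ~q) holds vacuously. ✓
w3: successors {w4}; <>(p -> ~q) there: w4:T. ✓
w4: successors {w7}; <>(p -> ~q) there: w7:F. ✗
w5: successors {w6}; <>(p -> ~q) there: w6:F. ✗
w6: no successors, so []<>(p -> ~q) holds vacuously. ✓
w7: no successors, so []<>(p -> ~q) holds vacuously. ✓
— 5 worlds.

7 and 5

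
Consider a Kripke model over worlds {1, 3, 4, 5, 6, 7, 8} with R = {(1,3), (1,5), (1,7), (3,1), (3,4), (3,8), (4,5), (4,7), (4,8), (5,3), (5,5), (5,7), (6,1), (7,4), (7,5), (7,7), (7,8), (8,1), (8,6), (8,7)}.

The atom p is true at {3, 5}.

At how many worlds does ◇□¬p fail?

1

1: successors {3, 5, 7}; □¬p there: 3:T, 5:F, 7:F. ✓
3: successors {1, 4, 8}; □¬p there: 1:F, 4:F, 8:T. ✓
4: successors {5, 7, 8}; □¬p there: 5:F, 7:F, 8:T. ✓
5: successors {3, 5, 7}; □¬p there: 3:T, 5:F, 7:F. ✓
6: successors {1}; □¬p there: 1:F. ✗
7: successors {4, 5, 7, 8}; □¬p there: 4:F, 5:F, 7:F, 8:T. ✓
8: successors {1, 6, 7}; □¬p there: 1:F, 6:T, 7:F. ✓
Satisfying worlds: {1, 3, 4, 5, 7, 8}.
So ◇□¬p fails at the other 1 world.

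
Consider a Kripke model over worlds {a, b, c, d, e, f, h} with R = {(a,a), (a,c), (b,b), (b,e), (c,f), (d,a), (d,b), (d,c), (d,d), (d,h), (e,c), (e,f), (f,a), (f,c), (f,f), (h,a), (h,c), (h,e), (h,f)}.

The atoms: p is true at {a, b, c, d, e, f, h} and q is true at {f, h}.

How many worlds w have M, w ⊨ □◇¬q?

a: successors {a, c}; ◇¬q there: a:T, c:F. ✗
b: successors {b, e}; ◇¬q there: b:T, e:T. ✓
c: successors {f}; ◇¬q there: f:T. ✓
d: successors {a, b, c, d, h}; ◇¬q there: a:T, b:T, c:F, d:T, h:T. ✗
e: successors {c, f}; ◇¬q there: c:F, f:T. ✗
f: successors {a, c, f}; ◇¬q there: a:T, c:F, f:T. ✗
h: successors {a, c, e, f}; ◇¬q there: a:T, c:F, e:T, f:T. ✗
Satisfying worlds: {b, c}.

2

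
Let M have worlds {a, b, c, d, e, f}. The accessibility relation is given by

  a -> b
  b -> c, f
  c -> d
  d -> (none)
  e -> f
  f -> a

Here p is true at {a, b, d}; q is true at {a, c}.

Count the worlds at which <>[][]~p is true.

3

a: successors {b}; [][]~p there: b:F. ✗
b: successors {c, f}; [][]~p there: c:T, f:F. ✓
c: successors {d}; [][]~p there: d:T. ✓
d: no successors, so <>[][]~p fails. ✗
e: successors {f}; [][]~p there: f:F. ✗
f: successors {a}; [][]~p there: a:T. ✓
Satisfying worlds: {b, c, f}.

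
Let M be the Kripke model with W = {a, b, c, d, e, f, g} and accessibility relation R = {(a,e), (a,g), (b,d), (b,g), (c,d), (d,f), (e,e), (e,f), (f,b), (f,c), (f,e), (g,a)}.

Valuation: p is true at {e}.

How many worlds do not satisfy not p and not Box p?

1

a: not p is T, not Box p is T. ✓
b: not p is T, not Box p is T. ✓
c: not p is T, not Box p is T. ✓
d: not p is T, not Box p is T. ✓
e: not p is F, not Box p is T. ✗
f: not p is T, not Box p is T. ✓
g: not p is T, not Box p is T. ✓
Satisfying worlds: {a, b, c, d, f, g}.
So not p and not Box p fails at the other 1 world.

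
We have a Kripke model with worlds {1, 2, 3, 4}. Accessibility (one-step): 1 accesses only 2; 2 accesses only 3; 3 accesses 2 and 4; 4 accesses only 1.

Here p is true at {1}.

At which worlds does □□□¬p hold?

1: successors {2}; □□¬p there: 2:T. ✓
2: successors {3}; □□¬p there: 3:F. ✗
3: successors {2, 4}; □□¬p there: 2:T, 4:T. ✓
4: successors {1}; □□¬p there: 1:T. ✓

{1, 3, 4}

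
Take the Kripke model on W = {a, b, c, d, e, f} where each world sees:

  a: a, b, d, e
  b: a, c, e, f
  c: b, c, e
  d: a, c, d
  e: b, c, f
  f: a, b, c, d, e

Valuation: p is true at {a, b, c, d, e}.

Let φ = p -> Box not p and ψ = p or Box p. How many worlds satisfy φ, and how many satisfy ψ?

For p -> Box not p:
a: p is T, Box not p is F. ✗
b: p is T, Box not p is F. ✗
c: p is T, Box not p is F. ✗
d: p is T, Box not p is F. ✗
e: p is T, Box not p is F. ✗
f: p is F, Box not p is F. ✓
— 1 world.
For p or Box p:
a: p is T, Box p is T. ✓
b: p is T, Box p is F. ✓
c: p is T, Box p is T. ✓
d: p is T, Box p is T. ✓
e: p is T, Box p is F. ✓
f: p is F, Box p is T. ✓
— 6 worlds.

1 and 6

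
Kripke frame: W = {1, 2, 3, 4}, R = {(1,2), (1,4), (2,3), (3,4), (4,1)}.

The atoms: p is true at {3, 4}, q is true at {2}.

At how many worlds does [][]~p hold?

1

1: successors {2, 4}; []~p there: 2:F, 4:T. ✗
2: successors {3}; []~p there: 3:F. ✗
3: successors {4}; []~p there: 4:T. ✓
4: successors {1}; []~p there: 1:F. ✗
Satisfying worlds: {3}.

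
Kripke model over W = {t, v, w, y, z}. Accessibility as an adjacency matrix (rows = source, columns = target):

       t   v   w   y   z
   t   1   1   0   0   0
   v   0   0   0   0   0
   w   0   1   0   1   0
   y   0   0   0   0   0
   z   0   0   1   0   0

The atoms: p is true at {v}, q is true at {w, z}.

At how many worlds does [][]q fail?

t: successors {t, v}; []q there: t:F, v:T. ✗
v: no successors, so [][]q holds vacuously. ✓
w: successors {v, y}; []q there: v:T, y:T. ✓
y: no successors, so [][]q holds vacuously. ✓
z: successors {w}; []q there: w:F. ✗
Satisfying worlds: {v, w, y}.
So [][]q fails at the other 2 worlds.

2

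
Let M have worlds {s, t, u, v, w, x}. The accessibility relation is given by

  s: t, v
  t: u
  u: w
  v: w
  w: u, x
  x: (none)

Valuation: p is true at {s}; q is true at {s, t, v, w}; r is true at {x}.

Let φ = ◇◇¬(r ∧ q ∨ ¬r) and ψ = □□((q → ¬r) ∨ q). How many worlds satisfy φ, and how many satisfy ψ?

2 and 6

For ◇◇¬(r ∧ q ∨ ¬r):
s: successors {t, v}; ◇¬(r ∧ q ∨ ¬r) there: t:F, v:F. ✗
t: successors {u}; ◇¬(r ∧ q ∨ ¬r) there: u:F. ✗
u: successors {w}; ◇¬(r ∧ q ∨ ¬r) there: w:T. ✓
v: successors {w}; ◇¬(r ∧ q ∨ ¬r) there: w:T. ✓
w: successors {u, x}; ◇¬(r ∧ q ∨ ¬r) there: u:F, x:F. ✗
x: no successors, so ◇◇¬(r ∧ q ∨ ¬r) fails. ✗
— 2 worlds.
For □□((q → ¬r) ∨ q):
s: successors {t, v}; □((q → ¬r) ∨ q) there: t:T, v:T. ✓
t: successors {u}; □((q → ¬r) ∨ q) there: u:T. ✓
u: successors {w}; □((q → ¬r) ∨ q) there: w:T. ✓
v: successors {w}; □((q → ¬r) ∨ q) there: w:T. ✓
w: successors {u, x}; □((q → ¬r) ∨ q) there: u:T, x:T. ✓
x: no successors, so □□((q → ¬r) ∨ q) holds vacuously. ✓
— 6 worlds.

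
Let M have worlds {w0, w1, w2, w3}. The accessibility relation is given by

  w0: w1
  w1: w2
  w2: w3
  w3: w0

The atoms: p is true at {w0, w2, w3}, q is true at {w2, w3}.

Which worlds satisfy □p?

w0: successors {w1}; p there: w1:F. ✗
w1: successors {w2}; p there: w2:T. ✓
w2: successors {w3}; p there: w3:T. ✓
w3: successors {w0}; p there: w0:T. ✓

{w1, w2, w3}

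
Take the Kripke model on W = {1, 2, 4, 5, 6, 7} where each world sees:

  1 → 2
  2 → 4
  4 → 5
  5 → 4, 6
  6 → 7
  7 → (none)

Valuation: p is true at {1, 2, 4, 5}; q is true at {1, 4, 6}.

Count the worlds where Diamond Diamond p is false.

1: successors {2}; Diamond p there: 2:T. ✓
2: successors {4}; Diamond p there: 4:T. ✓
4: successors {5}; Diamond p there: 5:T. ✓
5: successors {4, 6}; Diamond p there: 4:T, 6:F. ✓
6: successors {7}; Diamond p there: 7:F. ✗
7: no successors, so Diamond Diamond p fails. ✗
Satisfying worlds: {1, 2, 4, 5}.
So Diamond Diamond p fails at the other 2 worlds.

2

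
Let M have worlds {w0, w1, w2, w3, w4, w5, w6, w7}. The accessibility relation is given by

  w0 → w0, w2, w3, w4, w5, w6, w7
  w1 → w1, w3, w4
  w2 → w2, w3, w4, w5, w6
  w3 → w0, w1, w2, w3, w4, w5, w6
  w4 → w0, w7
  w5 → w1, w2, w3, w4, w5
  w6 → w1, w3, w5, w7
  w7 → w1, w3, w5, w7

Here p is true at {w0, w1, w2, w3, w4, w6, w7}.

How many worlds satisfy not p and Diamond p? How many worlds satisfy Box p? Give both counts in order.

1 and 2

For not p and Diamond p:
w0: not p is F, Diamond p is T. ✗
w1: not p is F, Diamond p is T. ✗
w2: not p is F, Diamond p is T. ✗
w3: not p is F, Diamond p is T. ✗
w4: not p is F, Diamond p is T. ✗
w5: not p is T, Diamond p is T. ✓
w6: not p is F, Diamond p is T. ✗
w7: not p is F, Diamond p is T. ✗
— 1 world.
For Box p:
w0: successors {w0, w2, w3, w4, w5, w6, w7}; p there: w0:T, w2:T, w3:T, w4:T, w5:F, w6:T, w7:T. ✗
w1: successors {w1, w3, w4}; p there: w1:T, w3:T, w4:T. ✓
w2: successors {w2, w3, w4, w5, w6}; p there: w2:T, w3:T, w4:T, w5:F, w6:T. ✗
w3: successors {w0, w1, w2, w3, w4, w5, w6}; p there: w0:T, w1:T, w2:T, w3:T, w4:T, w5:F, w6:T. ✗
w4: successors {w0, w7}; p there: w0:T, w7:T. ✓
w5: successors {w1, w2, w3, w4, w5}; p there: w1:T, w2:T, w3:T, w4:T, w5:F. ✗
w6: successors {w1, w3, w5, w7}; p there: w1:T, w3:T, w5:F, w7:T. ✗
w7: successors {w1, w3, w5, w7}; p there: w1:T, w3:T, w5:F, w7:T. ✗
— 2 worlds.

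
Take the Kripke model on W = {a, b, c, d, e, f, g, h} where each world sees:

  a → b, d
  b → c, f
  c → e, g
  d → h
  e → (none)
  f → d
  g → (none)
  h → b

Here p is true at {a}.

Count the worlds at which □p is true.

a: successors {b, d}; p there: b:F, d:F. ✗
b: successors {c, f}; p there: c:F, f:F. ✗
c: successors {e, g}; p there: e:F, g:F. ✗
d: successors {h}; p there: h:F. ✗
e: no successors, so □p holds vacuously. ✓
f: successors {d}; p there: d:F. ✗
g: no successors, so □p holds vacuously. ✓
h: successors {b}; p there: b:F. ✗
Satisfying worlds: {e, g}.

2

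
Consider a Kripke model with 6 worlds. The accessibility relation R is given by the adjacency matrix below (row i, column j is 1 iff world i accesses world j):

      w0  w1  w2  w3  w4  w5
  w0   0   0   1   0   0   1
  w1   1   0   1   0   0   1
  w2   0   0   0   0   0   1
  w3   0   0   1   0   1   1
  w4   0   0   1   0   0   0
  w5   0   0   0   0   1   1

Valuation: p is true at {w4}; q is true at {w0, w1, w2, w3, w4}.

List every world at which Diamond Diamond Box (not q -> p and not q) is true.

w0: successors {w2, w5}; Diamond Box (not q -> p and not q) there: w2:F, w5:T. ✓
w1: successors {w0, w2, w5}; Diamond Box (not q -> p and not q) there: w0:F, w2:F, w5:T. ✓
w2: successors {w5}; Diamond Box (not q -> p and not q) there: w5:T. ✓
w3: successors {w2, w4, w5}; Diamond Box (not q -> p and not q) there: w2:F, w4:F, w5:T. ✓
w4: successors {w2}; Diamond Box (not q -> p and not q) there: w2:F. ✗
w5: successors {w4, w5}; Diamond Box (not q -> p and not q) there: w4:F, w5:T. ✓

{w0, w1, w2, w3, w5}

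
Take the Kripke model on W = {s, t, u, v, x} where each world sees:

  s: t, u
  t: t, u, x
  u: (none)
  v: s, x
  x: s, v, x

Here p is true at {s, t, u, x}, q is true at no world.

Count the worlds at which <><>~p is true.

3

s: successors {t, u}; <>~p there: t:F, u:F. ✗
t: successors {t, u, x}; <>~p there: t:F, u:F, x:T. ✓
u: no successors, so <><>~p fails. ✗
v: successors {s, x}; <>~p there: s:F, x:T. ✓
x: successors {s, v, x}; <>~p there: s:F, v:F, x:T. ✓
Satisfying worlds: {t, v, x}.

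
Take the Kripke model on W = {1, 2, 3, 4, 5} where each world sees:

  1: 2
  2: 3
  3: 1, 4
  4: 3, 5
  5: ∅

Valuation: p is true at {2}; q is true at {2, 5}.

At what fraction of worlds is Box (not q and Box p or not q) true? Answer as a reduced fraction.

3/5

1: successors {2}; not q and Box p or not q there: 2:F. ✗
2: successors {3}; not q and Box p or not q there: 3:T. ✓
3: successors {1, 4}; not q and Box p or not q there: 1:T, 4:T. ✓
4: successors {3, 5}; not q and Box p or not q there: 3:T, 5:F. ✗
5: no successors, so Box (not q and Box p or not q) holds vacuously. ✓
That's 3 of 5 worlds, so 3/5.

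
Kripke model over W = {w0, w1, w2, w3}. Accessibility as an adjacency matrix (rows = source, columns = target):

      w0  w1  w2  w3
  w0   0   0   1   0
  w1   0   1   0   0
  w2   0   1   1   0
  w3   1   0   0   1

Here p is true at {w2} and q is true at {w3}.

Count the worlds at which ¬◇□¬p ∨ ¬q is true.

w0: ¬◇□¬p is T, ¬q is T. ✓
w1: ¬◇□¬p is F, ¬q is T. ✓
w2: ¬◇□¬p is F, ¬q is T. ✓
w3: ¬◇□¬p is F, ¬q is F. ✗
Satisfying worlds: {w0, w1, w2}.

3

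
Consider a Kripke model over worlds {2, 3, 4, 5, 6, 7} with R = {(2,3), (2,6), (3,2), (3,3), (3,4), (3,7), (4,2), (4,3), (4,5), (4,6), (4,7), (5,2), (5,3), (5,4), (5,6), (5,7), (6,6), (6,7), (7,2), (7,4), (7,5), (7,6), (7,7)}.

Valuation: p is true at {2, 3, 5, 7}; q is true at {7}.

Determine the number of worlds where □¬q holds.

2: successors {3, 6}; ¬q there: 3:T, 6:T. ✓
3: successors {2, 3, 4, 7}; ¬q there: 2:T, 3:T, 4:T, 7:F. ✗
4: successors {2, 3, 5, 6, 7}; ¬q there: 2:T, 3:T, 5:T, 6:T, 7:F. ✗
5: successors {2, 3, 4, 6, 7}; ¬q there: 2:T, 3:T, 4:T, 6:T, 7:F. ✗
6: successors {6, 7}; ¬q there: 6:T, 7:F. ✗
7: successors {2, 4, 5, 6, 7}; ¬q there: 2:T, 4:T, 5:T, 6:T, 7:F. ✗
Satisfying worlds: {2}.

1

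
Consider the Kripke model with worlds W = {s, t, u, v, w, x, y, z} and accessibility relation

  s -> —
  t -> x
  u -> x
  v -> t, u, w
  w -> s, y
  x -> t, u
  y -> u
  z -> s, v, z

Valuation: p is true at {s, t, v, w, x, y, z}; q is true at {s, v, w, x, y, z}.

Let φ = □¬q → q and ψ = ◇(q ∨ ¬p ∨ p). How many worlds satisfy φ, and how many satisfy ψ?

8 and 7

For □¬q → q:
s: □¬q is T, q is T. ✓
t: □¬q is F, q is F. ✓
u: □¬q is F, q is F. ✓
v: □¬q is F, q is T. ✓
w: □¬q is F, q is T. ✓
x: □¬q is T, q is T. ✓
y: □¬q is T, q is T. ✓
z: □¬q is F, q is T. ✓
— 8 worlds.
For ◇(q ∨ ¬p ∨ p):
s: no successors, so ◇(q ∨ ¬p ∨ p) fails. ✗
t: successors {x}; q ∨ ¬p ∨ p there: x:T. ✓
u: successors {x}; q ∨ ¬p ∨ p there: x:T. ✓
v: successors {t, u, w}; q ∨ ¬p ∨ p there: t:T, u:T, w:T. ✓
w: successors {s, y}; q ∨ ¬p ∨ p there: s:T, y:T. ✓
x: successors {t, u}; q ∨ ¬p ∨ p there: t:T, u:T. ✓
y: successors {u}; q ∨ ¬p ∨ p there: u:T. ✓
z: successors {s, v, z}; q ∨ ¬p ∨ p there: s:T, v:T, z:T. ✓
— 7 worlds.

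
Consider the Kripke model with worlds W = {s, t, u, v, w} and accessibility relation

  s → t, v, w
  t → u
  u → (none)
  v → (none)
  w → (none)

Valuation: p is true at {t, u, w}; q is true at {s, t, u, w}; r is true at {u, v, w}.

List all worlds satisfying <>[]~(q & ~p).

{s, t}

s: successors {t, v, w}; []~(q & ~p) there: t:T, v:T, w:T. ✓
t: successors {u}; []~(q & ~p) there: u:T. ✓
u: no successors, so <>[]~(q & ~p) fails. ✗
v: no successors, so <>[]~(q & ~p) fails. ✗
w: no successors, so <>[]~(q & ~p) fails. ✗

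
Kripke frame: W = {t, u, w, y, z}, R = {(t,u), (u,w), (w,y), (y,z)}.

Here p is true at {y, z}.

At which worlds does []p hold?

t: successors {u}; p there: u:F. ✗
u: successors {w}; p there: w:F. ✗
w: successors {y}; p there: y:T. ✓
y: successors {z}; p there: z:T. ✓
z: no successors, so []p holds vacuously. ✓

{w, y, z}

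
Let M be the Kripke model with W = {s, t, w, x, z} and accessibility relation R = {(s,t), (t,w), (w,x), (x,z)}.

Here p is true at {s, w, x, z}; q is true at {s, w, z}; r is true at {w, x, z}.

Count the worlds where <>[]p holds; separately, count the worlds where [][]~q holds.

For <>[]p:
s: successors {t}; []p there: t:T. ✓
t: successors {w}; []p there: w:T. ✓
w: successors {x}; []p there: x:T. ✓
x: successors {z}; []p there: z:T. ✓
z: no successors, so <>[]p fails. ✗
— 4 worlds.
For [][]~q:
s: successors {t}; []~q there: t:F. ✗
t: successors {w}; []~q there: w:T. ✓
w: successors {x}; []~q there: x:F. ✗
x: successors {z}; []~q there: z:T. ✓
z: no successors, so [][]~q holds vacuously. ✓
— 3 worlds.

4 and 3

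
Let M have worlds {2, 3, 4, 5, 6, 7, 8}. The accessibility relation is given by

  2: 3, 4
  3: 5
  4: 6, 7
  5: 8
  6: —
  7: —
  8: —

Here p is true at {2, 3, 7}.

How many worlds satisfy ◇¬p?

2: successors {3, 4}; ¬p there: 3:F, 4:T. ✓
3: successors {5}; ¬p there: 5:T. ✓
4: successors {6, 7}; ¬p there: 6:T, 7:F. ✓
5: successors {8}; ¬p there: 8:T. ✓
6: no successors, so ◇¬p fails. ✗
7: no successors, so ◇¬p fails. ✗
8: no successors, so ◇¬p fails. ✗
Satisfying worlds: {2, 3, 4, 5}.

4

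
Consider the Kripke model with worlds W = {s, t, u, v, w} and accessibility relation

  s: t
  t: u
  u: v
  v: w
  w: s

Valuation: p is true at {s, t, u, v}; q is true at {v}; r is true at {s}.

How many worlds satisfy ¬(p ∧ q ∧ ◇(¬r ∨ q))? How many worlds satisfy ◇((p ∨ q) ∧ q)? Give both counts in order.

4 and 1

For ¬(p ∧ q ∧ ◇(¬r ∨ q)):
s: p ∧ q ∧ ◇(¬r ∨ q) is F. ✓
t: p ∧ q ∧ ◇(¬r ∨ q) is F. ✓
u: p ∧ q ∧ ◇(¬r ∨ q) is F. ✓
v: p ∧ q ∧ ◇(¬r ∨ q) is T. ✗
w: p ∧ q ∧ ◇(¬r ∨ q) is F. ✓
— 4 worlds.
For ◇((p ∨ q) ∧ q):
s: successors {t}; (p ∨ q) ∧ q there: t:F. ✗
t: successors {u}; (p ∨ q) ∧ q there: u:F. ✗
u: successors {v}; (p ∨ q) ∧ q there: v:T. ✓
v: successors {w}; (p ∨ q) ∧ q there: w:F. ✗
w: successors {s}; (p ∨ q) ∧ q there: s:F. ✗
— 1 world.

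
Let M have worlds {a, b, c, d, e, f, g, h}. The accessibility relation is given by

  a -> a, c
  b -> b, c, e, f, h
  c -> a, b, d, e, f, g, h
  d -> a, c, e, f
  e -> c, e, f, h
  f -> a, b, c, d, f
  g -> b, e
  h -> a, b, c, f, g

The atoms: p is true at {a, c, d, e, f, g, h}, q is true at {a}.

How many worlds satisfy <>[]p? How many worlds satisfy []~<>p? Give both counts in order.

For <>[]p:
a: successors {a, c}; []p there: a:T, c:F. ✓
b: successors {b, c, e, f, h}; []p there: b:F, c:F, e:T, f:F, h:F. ✓
c: successors {a, b, d, e, f, g, h}; []p there: a:T, b:F, d:T, e:T, f:F, g:F, h:F. ✓
d: successors {a, c, e, f}; []p there: a:T, c:F, e:T, f:F. ✓
e: successors {c, e, f, h}; []p there: c:F, e:T, f:F, h:F. ✓
f: successors {a, b, c, d, f}; []p there: a:T, b:F, c:F, d:T, f:F. ✓
g: successors {b, e}; []p there: b:F, e:T. ✓
h: successors {a, b, c, f, g}; []p there: a:T, b:F, c:F, f:F, g:F. ✓
— 8 worlds.
For []~<>p:
a: successors {a, c}; ~<>p there: a:F, c:F. ✗
b: successors {b, c, e, f, h}; ~<>p there: b:F, c:F, e:F, f:F, h:F. ✗
c: successors {a, b, d, e, f, g, h}; ~<>p there: a:F, b:F, d:F, e:F, f:F, g:F, h:F. ✗
d: successors {a, c, e, f}; ~<>p there: a:F, c:F, e:F, f:F. ✗
e: successors {c, e, f, h}; ~<>p there: c:F, e:F, f:F, h:F. ✗
f: successors {a, b, c, d, f}; ~<>p there: a:F, b:F, c:F, d:F, f:F. ✗
g: successors {b, e}; ~<>p there: b:F, e:F. ✗
h: successors {a, b, c, f, g}; ~<>p there: a:F, b:F, c:F, f:F, g:F. ✗
— 0 worlds.

8 and 0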